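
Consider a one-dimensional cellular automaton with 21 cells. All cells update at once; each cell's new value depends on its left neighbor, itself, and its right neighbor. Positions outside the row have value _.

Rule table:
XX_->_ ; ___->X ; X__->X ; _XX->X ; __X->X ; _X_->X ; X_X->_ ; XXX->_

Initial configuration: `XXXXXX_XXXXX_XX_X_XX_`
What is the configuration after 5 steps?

X______X_____X__X_X_X
XXXXXXXXXXXXXXXXX_X_X
X_________________X_X
XXXXXXXXXXXXXXXXXXX_X
X___________________X

X___________________X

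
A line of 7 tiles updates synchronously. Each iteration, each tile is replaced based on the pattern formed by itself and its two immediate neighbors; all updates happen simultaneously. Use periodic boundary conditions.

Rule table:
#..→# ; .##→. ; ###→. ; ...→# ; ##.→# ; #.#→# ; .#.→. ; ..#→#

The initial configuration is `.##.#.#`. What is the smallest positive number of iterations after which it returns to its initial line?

#.##.#.
.#.##.#
#.#.##.
.#.#.##
#.#.#.#
##.#.#.
.##.#.#

7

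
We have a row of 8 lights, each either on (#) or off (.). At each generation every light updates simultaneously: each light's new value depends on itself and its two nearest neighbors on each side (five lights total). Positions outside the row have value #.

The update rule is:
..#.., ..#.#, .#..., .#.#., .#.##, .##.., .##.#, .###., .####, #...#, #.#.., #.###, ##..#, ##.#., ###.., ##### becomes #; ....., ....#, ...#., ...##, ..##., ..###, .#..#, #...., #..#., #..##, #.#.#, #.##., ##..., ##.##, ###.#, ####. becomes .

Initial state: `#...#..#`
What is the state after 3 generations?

#.###...

#.#.#...
.#.####.
#.###...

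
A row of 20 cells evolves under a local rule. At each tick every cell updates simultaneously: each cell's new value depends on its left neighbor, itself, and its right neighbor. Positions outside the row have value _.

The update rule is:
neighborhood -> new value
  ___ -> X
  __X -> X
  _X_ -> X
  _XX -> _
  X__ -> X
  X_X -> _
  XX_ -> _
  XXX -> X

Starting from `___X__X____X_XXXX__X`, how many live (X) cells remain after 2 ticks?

tick 1: XXXXXXXXXXXX__XX_XXX
tick 2: _XXXXXXXXXX_XX____X_
count of X: 13

13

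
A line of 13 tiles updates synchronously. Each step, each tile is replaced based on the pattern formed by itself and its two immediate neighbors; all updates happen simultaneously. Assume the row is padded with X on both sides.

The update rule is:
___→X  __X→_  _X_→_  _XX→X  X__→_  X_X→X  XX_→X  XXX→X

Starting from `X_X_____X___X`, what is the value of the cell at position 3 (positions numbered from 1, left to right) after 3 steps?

XX__XXX___X_X
XX__XXX_X__XX
XX__XXXX___XX
position 3 holds _

_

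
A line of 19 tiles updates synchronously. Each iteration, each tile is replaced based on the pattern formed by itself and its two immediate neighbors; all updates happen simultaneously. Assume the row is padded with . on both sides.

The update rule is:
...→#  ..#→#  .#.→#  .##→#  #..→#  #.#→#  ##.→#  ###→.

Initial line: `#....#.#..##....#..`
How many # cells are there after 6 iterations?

2

iteration 1: ###################
iteration 2: #.................#
iteration 3: ###################  (repeats iteration 1; period 2)
iteration 6: #.................#
count of #: 2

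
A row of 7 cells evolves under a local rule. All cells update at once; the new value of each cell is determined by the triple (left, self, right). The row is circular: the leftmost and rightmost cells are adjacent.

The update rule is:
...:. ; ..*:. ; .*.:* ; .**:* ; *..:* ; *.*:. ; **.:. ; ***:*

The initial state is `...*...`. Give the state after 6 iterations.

*..*.*.

...**..
...*.*.
...*.**
*..*.*.
**.*.*.
*..*.*.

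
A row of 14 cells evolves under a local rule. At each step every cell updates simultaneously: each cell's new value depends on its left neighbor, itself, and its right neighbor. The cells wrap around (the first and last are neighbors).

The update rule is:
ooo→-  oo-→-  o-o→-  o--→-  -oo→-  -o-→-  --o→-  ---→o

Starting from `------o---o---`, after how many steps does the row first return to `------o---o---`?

2

ooooo---o---oo
------o---o---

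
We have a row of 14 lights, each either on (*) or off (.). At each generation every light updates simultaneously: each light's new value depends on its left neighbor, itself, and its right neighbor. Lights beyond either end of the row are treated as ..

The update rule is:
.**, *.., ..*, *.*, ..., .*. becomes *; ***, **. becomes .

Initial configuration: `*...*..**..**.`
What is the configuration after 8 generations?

generation 1: ********.***.*
generation 2: *.......**..**
generation 3: *********.***.
generation 4: *........**..*
generation 5: **********.***
generation 6: *.........**..
generation 7: ***********.**
generation 8: *..........**.

*..........**.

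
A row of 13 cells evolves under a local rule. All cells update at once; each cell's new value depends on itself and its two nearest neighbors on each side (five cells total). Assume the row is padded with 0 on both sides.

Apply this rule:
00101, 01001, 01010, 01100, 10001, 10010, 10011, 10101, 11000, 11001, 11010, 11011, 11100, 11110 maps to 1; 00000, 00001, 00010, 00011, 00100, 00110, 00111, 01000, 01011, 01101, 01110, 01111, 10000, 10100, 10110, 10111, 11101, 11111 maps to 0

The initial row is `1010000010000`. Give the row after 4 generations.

1100000000000
0110000000000
0011000000000
0001100000000

0001100000000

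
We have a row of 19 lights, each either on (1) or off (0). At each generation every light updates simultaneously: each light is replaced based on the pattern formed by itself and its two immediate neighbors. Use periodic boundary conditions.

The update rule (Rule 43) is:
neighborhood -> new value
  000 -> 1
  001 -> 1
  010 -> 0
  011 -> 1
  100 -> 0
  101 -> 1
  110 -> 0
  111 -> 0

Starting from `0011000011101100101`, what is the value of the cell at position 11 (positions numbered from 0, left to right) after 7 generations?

0110011110011001010
1100110000110010100
1001100111100101001
0011001100001010011
0110011001110100110
1100110011001001100
1001100110010011001
position 11 holds 1

1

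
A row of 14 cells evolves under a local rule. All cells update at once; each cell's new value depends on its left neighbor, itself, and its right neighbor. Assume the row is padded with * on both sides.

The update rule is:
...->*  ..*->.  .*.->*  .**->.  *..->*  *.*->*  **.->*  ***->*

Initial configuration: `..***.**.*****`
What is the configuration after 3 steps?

***..***.**.**

step 1: *..***.**.****
step 2: **..***.**.***
step 3: ***..***.**.**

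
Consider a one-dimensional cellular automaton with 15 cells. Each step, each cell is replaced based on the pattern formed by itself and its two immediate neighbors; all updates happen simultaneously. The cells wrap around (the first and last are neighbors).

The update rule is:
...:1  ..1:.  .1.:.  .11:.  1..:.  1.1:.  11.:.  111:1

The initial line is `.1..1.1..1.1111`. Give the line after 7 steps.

.11..1..11..11.

............11.
11111111111....
.111111111..11.
..1111111......
1..11111..11111
....111....1111
.11..1..11..11.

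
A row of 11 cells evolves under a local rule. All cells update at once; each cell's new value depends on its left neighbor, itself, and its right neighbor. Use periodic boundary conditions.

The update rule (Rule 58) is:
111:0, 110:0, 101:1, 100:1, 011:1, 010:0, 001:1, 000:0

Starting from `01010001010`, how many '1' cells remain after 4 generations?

6

10101010101
01010101011
10101010110
01010101101
count of 1: 6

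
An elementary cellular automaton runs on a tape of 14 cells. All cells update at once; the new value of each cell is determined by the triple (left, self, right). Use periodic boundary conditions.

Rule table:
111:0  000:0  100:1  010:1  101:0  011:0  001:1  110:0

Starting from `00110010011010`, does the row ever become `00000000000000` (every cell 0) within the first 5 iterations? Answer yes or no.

01001111100011
01110000010100
10001000110110
11011101000000
00000001100001
iteration 5 is 00000001100001, still not uniform 0

no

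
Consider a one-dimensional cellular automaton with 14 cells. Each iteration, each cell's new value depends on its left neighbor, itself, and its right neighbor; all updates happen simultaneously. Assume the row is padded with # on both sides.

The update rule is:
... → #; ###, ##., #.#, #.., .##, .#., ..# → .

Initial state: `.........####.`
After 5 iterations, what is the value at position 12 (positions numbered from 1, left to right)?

.

.#######......
.........####.  (repeats iteration 0; period 2)
iteration 5: .#######......
position 12 holds .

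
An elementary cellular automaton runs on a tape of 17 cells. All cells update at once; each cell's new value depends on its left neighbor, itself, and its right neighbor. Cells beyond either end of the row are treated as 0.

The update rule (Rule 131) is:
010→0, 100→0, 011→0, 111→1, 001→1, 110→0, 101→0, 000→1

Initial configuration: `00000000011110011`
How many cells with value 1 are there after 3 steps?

11111111101100100
01111111000001001
10111110011110010
count of 1: 11

11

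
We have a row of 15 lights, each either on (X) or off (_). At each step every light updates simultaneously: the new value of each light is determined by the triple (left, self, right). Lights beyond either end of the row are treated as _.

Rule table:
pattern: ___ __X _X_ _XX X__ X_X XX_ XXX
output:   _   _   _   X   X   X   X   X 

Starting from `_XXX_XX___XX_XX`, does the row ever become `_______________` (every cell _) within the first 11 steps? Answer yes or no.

no

step 1: _XXXXXXX__XXXXX
step 2: _XXXXXXXX_XXXXX
step 3: _XXXXXXXXXXXXXX
step 4: _XXXXXXXXXXXXXX  (fixed point — unchanged through step 11)
step 11 is _XXXXXXXXXXXXXX, still not uniform _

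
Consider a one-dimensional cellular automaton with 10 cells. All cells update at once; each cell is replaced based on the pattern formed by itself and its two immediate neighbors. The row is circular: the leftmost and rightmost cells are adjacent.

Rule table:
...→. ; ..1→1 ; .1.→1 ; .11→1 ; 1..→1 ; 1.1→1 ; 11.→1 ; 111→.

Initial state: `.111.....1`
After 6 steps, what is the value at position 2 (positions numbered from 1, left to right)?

11.11...11
.11111.11.
11...11111
.11.11....
1111111...
1.....11.1
position 2 holds .

.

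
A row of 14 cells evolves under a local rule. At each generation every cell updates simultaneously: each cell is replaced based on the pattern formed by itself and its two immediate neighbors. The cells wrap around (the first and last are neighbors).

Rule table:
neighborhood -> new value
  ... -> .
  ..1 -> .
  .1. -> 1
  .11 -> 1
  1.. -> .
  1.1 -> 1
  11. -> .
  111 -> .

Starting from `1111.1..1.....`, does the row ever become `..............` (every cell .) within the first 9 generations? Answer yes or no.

no

1...11..1.....
1...1...1.....
1...1...1.....  (fixed point — unchanged through generation 9)
generation 9 is 1...1...1....., still not uniform .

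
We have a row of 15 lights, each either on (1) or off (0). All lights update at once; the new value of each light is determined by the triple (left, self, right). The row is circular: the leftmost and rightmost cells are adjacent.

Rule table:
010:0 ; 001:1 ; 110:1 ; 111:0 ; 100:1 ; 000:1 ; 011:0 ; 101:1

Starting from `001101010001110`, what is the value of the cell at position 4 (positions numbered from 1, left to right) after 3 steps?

1

110110101110011
011011010011100
101101101100111
position 4 holds 1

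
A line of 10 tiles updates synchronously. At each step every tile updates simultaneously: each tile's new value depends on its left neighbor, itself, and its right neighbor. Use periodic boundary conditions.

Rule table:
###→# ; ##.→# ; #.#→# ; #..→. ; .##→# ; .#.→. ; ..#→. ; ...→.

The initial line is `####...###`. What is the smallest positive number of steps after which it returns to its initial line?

1

####...###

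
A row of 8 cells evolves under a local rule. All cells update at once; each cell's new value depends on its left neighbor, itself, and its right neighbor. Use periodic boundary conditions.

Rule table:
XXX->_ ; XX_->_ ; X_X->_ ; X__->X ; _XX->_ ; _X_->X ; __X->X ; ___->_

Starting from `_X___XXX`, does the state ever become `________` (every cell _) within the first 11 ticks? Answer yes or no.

yes

_XX_X___
X___XX__
XX_X__XX
___XXX__
__X___X_
_XXX_XXX
________
all cells are _ at tick 7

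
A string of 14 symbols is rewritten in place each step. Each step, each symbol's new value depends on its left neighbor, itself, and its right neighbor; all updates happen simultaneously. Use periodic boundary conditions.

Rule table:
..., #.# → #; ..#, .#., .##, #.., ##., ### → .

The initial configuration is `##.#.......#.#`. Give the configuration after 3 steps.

..###########.

..#..#####..#.
#.............
..###########.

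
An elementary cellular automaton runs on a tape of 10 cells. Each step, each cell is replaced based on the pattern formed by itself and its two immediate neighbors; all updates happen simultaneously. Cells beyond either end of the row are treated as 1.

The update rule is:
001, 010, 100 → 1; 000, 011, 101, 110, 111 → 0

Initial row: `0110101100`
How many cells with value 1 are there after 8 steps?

2

0000100011
1001110100
0110000111
0001001000
1011111101
0000000000
1000000001
0100000010
count of 1: 2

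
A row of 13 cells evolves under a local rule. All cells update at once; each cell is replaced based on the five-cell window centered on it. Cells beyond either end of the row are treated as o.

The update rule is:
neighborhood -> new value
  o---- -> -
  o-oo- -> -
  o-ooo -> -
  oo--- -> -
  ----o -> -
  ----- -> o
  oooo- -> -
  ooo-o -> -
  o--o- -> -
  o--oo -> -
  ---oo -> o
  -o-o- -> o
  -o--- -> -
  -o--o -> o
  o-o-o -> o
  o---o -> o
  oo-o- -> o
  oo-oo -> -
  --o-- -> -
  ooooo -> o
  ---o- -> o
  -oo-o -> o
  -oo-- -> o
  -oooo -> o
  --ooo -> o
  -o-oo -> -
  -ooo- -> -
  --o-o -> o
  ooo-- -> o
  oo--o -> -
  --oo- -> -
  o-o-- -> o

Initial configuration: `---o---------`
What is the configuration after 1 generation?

-oo---ooooo-o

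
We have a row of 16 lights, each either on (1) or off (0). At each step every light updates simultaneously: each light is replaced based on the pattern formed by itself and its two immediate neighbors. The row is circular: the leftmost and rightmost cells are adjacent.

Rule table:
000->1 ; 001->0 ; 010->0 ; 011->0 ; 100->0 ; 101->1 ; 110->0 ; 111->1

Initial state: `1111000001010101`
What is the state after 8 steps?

0011111111100111

1110011100101010
0100001000010101
1001100011001010
0000001000000101
0111100011110010
0011001001100000
1000000000001111
0011111111100111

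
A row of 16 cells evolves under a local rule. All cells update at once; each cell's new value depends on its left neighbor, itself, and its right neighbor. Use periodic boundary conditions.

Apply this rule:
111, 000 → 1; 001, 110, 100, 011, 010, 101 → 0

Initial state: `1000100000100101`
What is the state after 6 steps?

0010001110000000
1000100100111111
0010000000011111
0000111111001110
1110011110000100
0100001100110000

0100001100110000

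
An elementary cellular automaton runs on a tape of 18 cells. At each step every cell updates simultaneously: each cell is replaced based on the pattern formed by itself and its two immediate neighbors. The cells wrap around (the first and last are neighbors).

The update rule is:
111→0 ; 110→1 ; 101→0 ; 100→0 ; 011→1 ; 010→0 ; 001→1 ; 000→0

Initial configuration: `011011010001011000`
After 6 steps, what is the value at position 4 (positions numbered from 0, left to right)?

0

step 1: 111011000010011000
step 2: 101011000100111001
step 3: 100011001001101011
step 4: 100111010011100010
step 5: 001101000110100100
step 6: 011100001110001000
position 4 holds 0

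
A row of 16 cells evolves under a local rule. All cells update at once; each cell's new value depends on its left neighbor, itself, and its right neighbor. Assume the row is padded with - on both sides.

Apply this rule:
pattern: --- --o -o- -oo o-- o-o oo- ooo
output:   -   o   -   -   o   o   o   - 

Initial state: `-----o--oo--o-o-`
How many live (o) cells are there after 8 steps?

step 1: ----o-oo-ooo-o-o
step 2: ---o-o-oo--oo-o-
step 3: --o-o-o-ooo-oo-o
step 4: -o-o-o-o--oo-oo-
step 5: o-o-o-o-oo-oo-oo
step 6: -o-o-o-o-oo-oo-o
step 7: o-o-o-o-o-oo-oo-
step 8: -o-o-o-o-o-oo-oo
count of o: 9

9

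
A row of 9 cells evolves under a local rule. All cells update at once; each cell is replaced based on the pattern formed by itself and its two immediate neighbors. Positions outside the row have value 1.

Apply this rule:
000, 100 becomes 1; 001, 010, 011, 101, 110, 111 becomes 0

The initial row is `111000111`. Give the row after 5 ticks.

011000000

000110000
110001110
001100000
100011110
011000000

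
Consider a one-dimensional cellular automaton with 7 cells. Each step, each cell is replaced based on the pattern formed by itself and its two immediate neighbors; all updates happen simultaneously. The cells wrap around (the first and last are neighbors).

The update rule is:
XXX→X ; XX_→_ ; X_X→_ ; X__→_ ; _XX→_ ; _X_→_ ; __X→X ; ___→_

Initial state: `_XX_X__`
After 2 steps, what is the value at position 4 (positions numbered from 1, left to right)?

_

step 1: X______
step 2: ______X
position 4 holds _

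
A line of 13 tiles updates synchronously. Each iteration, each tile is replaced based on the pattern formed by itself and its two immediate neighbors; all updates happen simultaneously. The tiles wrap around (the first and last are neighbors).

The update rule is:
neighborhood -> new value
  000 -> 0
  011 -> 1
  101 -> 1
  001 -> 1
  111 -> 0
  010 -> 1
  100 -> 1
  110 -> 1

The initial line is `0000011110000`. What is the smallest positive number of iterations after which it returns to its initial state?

14

iteration 1: 0000110011000
iteration 2: 0001111111100
iteration 3: 0011000000110
iteration 4: 0111100001111
iteration 5: 1100110011001
iteration 6: 0111111111111
iteration 7: 1100000000001
iteration 8: 0110000000011
iteration 9: 1111000000111
iteration 10: 0001100001100
iteration 11: 0011110011110
iteration 12: 0110011110011
iteration 13: 1111110011111
iteration 14: 0000011110000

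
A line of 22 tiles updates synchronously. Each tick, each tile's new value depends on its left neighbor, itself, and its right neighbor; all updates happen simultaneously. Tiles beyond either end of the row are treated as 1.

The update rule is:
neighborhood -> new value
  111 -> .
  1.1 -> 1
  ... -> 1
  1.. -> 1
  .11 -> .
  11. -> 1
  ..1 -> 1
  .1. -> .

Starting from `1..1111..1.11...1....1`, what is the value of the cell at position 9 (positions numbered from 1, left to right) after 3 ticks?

tick 1: 111...111.1.1111.1111.
tick 2: ..1111..11.1...11...11
tick 3: 11...111.11.111.1111..
position 9 holds .

.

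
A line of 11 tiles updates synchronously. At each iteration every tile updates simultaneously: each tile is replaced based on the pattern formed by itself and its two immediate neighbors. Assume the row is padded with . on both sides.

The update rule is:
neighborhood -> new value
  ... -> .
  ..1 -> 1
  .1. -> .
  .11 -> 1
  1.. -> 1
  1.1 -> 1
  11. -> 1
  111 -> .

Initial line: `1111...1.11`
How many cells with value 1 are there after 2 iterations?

8

1..11.1.111
.11111.11.1
count of 1: 8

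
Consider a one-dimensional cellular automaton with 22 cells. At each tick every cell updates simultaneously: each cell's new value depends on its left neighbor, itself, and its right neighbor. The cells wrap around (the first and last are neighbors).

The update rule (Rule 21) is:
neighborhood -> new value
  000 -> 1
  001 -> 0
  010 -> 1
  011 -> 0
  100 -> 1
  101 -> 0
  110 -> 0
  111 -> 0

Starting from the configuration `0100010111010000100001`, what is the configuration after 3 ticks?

1111000000111111111101

0111010000011110111101
0000011111000000000001
1111000000111111111101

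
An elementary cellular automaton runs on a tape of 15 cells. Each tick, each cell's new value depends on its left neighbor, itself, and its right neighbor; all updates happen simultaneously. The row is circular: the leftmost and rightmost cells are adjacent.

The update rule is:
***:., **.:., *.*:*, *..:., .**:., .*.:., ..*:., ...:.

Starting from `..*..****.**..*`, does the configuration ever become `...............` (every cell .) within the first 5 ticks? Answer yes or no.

yes

.........*.....
...............
all cells are . at tick 2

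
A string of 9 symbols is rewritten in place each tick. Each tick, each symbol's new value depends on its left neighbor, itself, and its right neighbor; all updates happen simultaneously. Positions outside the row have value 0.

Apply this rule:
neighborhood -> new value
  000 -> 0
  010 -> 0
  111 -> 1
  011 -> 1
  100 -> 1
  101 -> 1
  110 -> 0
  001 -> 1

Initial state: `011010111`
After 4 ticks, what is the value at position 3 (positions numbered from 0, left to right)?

1

tick 1: 110101110
tick 2: 101011101
tick 3: 010111010
tick 4: 101110101
position 3 holds 1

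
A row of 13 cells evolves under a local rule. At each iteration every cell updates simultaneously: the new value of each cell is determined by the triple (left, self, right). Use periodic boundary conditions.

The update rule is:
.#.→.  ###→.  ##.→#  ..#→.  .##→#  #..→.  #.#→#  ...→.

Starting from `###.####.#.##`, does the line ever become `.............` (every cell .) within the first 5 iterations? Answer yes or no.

yes

..###..##.##.
..#.#..#####.
...#...#...#.
.............
all cells are . at iteration 4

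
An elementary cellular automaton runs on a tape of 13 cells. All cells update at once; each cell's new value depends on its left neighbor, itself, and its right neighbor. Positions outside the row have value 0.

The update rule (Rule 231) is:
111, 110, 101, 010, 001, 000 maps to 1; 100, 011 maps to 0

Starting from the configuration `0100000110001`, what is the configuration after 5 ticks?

1101111010111
0110111111011
1011011111101
1101101111111
0110110111111

0110110111111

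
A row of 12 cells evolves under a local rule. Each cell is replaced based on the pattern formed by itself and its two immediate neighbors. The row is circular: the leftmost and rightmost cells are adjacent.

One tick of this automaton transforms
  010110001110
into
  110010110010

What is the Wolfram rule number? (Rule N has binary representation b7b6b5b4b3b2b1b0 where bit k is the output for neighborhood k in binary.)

position 9: 111 → 0  (bit 7 = 0)
position 4: 110 → 1  (bit 6 = 1)
position 2: 101 → 0  (bit 5 = 0)
position 5: 100 → 0  (bit 4 = 0)
position 3: 011 → 0  (bit 3 = 0)
position 1: 010 → 1  (bit 2 = 1)
position 0: 001 → 1  (bit 1 = 1)
position 6: 000 → 1  (bit 0 = 1)
bits b7..b0 = 01000111 = 71

71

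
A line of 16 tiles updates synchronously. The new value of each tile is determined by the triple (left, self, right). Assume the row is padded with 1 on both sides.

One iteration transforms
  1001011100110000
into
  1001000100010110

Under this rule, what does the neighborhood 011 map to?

At position 5 the neighborhood is 011; the next row has 0 there.

0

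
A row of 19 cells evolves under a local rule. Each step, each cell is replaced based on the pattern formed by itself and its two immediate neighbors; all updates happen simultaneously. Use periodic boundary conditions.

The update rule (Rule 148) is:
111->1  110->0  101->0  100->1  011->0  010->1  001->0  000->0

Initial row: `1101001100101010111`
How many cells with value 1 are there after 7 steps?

1001100010101010011
0100010010101011001
0110011010101000101
0001000010101100101
1001100010100010101
0100010010110010100
0110011010001010110
count of 1: 9

9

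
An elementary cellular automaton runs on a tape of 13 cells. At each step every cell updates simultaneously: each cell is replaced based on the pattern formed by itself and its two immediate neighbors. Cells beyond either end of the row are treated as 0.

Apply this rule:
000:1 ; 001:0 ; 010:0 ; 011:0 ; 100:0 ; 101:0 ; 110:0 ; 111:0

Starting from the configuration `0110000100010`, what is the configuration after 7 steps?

step 1: 0000110001000
step 2: 1110000100011
step 3: 0000110001000  (repeats step 1; period 2)
step 7: 0000110001000

0000110001000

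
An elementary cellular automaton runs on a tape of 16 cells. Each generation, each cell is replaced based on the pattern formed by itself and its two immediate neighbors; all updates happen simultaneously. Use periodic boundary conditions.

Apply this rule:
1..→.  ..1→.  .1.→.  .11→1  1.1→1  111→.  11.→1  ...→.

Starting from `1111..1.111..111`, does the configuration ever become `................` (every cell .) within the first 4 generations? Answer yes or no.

generation 1: ...1...11.1..1..
generation 2: .......111......
generation 3: .......1.1......
generation 4: ........1.......
generation 4 is ........1......., still not uniform .

no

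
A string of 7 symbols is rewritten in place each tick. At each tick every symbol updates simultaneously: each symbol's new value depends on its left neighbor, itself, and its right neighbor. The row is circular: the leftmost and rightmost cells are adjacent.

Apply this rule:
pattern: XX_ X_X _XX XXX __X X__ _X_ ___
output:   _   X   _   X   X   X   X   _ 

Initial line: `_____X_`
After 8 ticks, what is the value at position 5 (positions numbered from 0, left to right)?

X

____XXX
X__X_X_
XXXXXXX
XXXXXXX  (fixed point — unchanged through tick 8)
position 5 holds X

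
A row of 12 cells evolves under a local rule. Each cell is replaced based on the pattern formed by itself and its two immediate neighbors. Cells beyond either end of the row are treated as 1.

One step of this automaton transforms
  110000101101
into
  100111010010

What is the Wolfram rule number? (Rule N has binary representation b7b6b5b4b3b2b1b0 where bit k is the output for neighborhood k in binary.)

position 0: 111 → 1  (bit 7 = 1)
position 1: 110 → 0  (bit 6 = 0)
position 7: 101 → 1  (bit 5 = 1)
position 2: 100 → 0  (bit 4 = 0)
position 8: 011 → 0  (bit 3 = 0)
position 6: 010 → 0  (bit 2 = 0)
position 5: 001 → 1  (bit 1 = 1)
position 3: 000 → 1  (bit 0 = 1)
bits b7..b0 = 10100011 = 163

163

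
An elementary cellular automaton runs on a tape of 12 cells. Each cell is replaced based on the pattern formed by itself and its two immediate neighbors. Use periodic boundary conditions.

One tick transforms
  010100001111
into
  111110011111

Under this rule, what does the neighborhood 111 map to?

At position 9 the neighborhood is 111; the next row has 1 there.

1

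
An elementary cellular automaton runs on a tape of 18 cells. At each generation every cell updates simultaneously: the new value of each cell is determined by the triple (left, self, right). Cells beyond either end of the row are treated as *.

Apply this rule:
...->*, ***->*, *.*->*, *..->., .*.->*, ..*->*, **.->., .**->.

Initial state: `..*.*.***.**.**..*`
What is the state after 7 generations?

****..*..*.*****.*

generation 1: .*****.*.*..*...*.
generation 2: *.***.****.**.****
generation 3: .*.*.*.**.*..*.***
generation 4: *******..**.***.**
generation 5: ******..*..*.*.*.*
generation 6: *****..**.*******.
generation 7: ****..*..*.*****.*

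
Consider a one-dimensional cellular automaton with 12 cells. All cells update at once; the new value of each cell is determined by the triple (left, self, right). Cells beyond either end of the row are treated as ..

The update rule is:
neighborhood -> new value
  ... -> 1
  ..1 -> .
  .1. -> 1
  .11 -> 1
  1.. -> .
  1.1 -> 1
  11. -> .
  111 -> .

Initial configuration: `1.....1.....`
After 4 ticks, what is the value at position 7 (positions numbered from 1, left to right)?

tick 1: 1.111.1.1111
tick 2: 111..1111...
tick 3: 1....1....11
tick 4: 1.11.1.11.1.
position 7 holds .

.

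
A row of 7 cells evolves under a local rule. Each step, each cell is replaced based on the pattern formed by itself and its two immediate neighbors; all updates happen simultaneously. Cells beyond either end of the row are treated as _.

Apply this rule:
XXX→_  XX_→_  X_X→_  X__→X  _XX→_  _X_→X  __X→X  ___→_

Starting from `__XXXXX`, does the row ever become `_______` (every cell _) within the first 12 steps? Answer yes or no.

yes

_X_____
XXX____
___X___
__XXX__
_X___X_
XXX_XXX
_______
all cells are _ at step 7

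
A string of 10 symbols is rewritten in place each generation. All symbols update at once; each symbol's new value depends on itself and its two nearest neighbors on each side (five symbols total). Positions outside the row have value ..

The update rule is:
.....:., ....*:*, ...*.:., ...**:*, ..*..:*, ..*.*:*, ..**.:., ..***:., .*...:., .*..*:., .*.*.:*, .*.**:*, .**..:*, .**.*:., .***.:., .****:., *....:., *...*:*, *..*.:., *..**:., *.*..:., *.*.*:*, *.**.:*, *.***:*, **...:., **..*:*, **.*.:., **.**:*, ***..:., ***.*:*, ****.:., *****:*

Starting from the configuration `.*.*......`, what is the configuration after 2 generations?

.**.......
*.*.......

*.*.......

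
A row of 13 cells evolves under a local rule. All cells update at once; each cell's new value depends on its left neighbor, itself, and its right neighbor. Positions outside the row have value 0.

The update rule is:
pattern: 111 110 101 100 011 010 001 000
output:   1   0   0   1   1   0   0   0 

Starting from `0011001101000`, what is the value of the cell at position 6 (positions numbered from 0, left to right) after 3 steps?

step 1: 0010101000100
step 2: 0000000100010
step 3: 0000000010001
position 6 holds 0

0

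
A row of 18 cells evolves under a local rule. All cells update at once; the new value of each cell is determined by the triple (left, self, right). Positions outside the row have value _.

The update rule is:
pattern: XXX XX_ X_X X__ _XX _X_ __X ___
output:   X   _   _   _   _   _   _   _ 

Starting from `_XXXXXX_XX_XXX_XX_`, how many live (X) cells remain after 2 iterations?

2

__XXXX______X_____
___XX_____________
count of X: 2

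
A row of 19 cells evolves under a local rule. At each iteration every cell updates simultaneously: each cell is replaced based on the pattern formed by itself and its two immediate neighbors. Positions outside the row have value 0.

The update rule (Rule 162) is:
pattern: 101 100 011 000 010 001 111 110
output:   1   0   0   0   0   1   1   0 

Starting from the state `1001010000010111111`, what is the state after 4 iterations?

iteration 1: 0010100000101011110
iteration 2: 0101000001010101100
iteration 3: 1010000010101010000
iteration 4: 0100000101010100000

0100000101010100000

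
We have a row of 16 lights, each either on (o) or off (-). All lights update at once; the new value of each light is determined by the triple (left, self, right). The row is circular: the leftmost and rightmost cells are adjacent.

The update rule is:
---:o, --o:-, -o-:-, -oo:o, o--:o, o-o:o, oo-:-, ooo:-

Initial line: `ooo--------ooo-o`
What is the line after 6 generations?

generation 1: ---ooooooo-o--oo
generation 2: oo-o------o-o-o-
generation 3: o-o-ooooo--o-o-o
generation 4: -o-oo----o--o-oo
generation 5: o-oo-ooo--o--oo-
generation 6: -oo-oo--o--o-o-o

-oo-oo--o--o-o-o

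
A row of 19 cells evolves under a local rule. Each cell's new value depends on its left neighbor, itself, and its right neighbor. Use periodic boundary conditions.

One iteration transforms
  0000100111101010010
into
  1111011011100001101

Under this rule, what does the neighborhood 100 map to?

1

At position 5 the neighborhood is 100; the next row has 1 there.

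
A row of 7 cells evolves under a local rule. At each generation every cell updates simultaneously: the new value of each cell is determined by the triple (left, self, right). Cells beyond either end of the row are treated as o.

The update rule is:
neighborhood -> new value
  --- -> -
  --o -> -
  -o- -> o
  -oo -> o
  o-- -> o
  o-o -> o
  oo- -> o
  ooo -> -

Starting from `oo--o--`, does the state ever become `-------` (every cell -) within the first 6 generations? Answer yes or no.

yes

generation 1: -oo-oo-
generation 2: ooooooo
generation 3: -------
all cells are - at generation 3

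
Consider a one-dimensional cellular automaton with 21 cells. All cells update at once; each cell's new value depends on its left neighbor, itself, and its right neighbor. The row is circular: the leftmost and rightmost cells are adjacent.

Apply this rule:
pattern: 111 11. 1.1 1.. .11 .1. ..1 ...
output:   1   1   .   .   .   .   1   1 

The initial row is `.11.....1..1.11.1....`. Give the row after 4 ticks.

1..11..1.11........1.

1.1.1111..1...1...111
1....111.1..11..11.11
1.111.11...1.1.1.1..1
1..11..1.11........1.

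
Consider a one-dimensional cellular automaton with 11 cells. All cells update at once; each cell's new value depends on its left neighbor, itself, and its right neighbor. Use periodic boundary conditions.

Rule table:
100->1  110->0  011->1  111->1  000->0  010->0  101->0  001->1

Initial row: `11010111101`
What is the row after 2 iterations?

iteration 1: 10000111001
iteration 2: 01001110111

01001110111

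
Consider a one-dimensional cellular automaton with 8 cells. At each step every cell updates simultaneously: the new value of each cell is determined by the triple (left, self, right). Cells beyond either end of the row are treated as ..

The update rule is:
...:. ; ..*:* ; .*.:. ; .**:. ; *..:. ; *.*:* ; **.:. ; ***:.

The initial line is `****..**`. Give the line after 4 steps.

..*.....

.....*..
....*...
...*....
..*.....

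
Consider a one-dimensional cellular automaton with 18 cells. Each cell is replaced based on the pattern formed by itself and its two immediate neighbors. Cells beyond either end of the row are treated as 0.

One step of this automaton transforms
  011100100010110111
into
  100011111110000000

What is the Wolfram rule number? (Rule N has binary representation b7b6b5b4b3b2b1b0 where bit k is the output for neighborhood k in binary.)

23

position 2: 111 → 0  (bit 7 = 0)
position 3: 110 → 0  (bit 6 = 0)
position 11: 101 → 0  (bit 5 = 0)
position 4: 100 → 1  (bit 4 = 1)
position 1: 011 → 0  (bit 3 = 0)
position 6: 010 → 1  (bit 2 = 1)
position 0: 001 → 1  (bit 1 = 1)
position 8: 000 → 1  (bit 0 = 1)
bits b7..b0 = 00010111 = 23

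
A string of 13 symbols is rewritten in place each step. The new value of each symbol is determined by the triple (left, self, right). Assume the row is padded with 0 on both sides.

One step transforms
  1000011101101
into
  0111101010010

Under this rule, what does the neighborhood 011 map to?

At position 5 the neighborhood is 011; the next row has 0 there.

0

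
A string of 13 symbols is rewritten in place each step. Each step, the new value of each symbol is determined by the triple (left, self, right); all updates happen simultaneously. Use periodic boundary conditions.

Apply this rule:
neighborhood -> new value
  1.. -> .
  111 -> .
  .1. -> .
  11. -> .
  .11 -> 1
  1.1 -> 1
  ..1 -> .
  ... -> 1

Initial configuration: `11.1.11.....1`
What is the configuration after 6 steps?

1...1..1..1..

..1.11..111.1
...11...1..1.
11.1..1......
1.1.....1111.
.1..111.1...1
1...1..1..1..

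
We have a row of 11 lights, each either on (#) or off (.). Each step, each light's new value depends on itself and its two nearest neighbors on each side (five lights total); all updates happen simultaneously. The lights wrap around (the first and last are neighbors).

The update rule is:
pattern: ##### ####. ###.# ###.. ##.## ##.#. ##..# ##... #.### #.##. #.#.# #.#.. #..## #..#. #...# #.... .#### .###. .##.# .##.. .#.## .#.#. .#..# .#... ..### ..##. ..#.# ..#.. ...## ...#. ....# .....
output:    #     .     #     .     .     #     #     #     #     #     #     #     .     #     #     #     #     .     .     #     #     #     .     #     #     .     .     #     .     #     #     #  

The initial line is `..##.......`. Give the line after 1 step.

#..########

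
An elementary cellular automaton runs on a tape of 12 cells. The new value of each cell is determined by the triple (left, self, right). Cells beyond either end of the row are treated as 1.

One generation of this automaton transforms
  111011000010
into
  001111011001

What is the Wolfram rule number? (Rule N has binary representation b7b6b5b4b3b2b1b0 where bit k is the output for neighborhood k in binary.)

position 0: 111 → 0  (bit 7 = 0)
position 2: 110 → 1  (bit 6 = 1)
position 3: 101 → 1  (bit 5 = 1)
position 6: 100 → 0  (bit 4 = 0)
position 4: 011 → 1  (bit 3 = 1)
position 10: 010 → 0  (bit 2 = 0)
position 9: 001 → 0  (bit 1 = 0)
position 7: 000 → 1  (bit 0 = 1)
bits b7..b0 = 01101001 = 105

105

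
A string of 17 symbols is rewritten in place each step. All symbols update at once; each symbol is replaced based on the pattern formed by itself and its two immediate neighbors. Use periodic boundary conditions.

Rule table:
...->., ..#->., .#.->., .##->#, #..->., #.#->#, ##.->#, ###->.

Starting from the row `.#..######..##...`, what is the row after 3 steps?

....#....#..##...
............##...
............##...

............##...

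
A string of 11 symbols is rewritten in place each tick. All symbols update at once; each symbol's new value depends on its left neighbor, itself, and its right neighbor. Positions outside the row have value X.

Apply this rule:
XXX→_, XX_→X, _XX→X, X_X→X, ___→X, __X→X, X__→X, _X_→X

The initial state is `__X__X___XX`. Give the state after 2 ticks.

_________XX

tick 1: XXXXXXXXXX_
tick 2: _________XX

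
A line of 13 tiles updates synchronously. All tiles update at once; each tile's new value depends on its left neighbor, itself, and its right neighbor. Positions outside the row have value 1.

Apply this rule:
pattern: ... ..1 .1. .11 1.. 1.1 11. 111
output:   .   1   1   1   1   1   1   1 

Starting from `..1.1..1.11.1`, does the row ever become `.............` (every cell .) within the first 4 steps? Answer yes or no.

no

step 1: 1111111111111
step 2: 1111111111111  (fixed point — unchanged through step 4)
step 4 is 1111111111111, still not uniform .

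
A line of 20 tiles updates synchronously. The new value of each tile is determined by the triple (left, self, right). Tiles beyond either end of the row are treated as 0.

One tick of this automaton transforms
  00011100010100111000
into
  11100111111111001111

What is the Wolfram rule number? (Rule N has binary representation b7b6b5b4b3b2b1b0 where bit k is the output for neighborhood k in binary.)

119

position 4: 111 → 0  (bit 7 = 0)
position 5: 110 → 1  (bit 6 = 1)
position 10: 101 → 1  (bit 5 = 1)
position 6: 100 → 1  (bit 4 = 1)
position 3: 011 → 0  (bit 3 = 0)
position 9: 010 → 1  (bit 2 = 1)
position 2: 001 → 1  (bit 1 = 1)
position 0: 000 → 1  (bit 0 = 1)
bits b7..b0 = 01110111 = 119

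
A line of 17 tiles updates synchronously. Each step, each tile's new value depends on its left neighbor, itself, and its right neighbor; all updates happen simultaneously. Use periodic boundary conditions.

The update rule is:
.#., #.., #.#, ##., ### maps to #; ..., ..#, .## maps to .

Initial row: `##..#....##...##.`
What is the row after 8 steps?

.##.##....##...##
#.##.##....##...#
##.##.##....##...
.##.##.##....##..
..##.##.##....##.
...##.##.##....##
#...##.##.##....#
##...##.##.##....

##...##.##.##....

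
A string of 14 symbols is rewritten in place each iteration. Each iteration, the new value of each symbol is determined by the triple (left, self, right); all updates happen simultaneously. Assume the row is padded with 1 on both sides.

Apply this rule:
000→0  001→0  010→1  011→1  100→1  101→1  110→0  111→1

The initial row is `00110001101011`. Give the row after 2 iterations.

01111101111111

iteration 1: 10101001011111
iteration 2: 01111101111111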